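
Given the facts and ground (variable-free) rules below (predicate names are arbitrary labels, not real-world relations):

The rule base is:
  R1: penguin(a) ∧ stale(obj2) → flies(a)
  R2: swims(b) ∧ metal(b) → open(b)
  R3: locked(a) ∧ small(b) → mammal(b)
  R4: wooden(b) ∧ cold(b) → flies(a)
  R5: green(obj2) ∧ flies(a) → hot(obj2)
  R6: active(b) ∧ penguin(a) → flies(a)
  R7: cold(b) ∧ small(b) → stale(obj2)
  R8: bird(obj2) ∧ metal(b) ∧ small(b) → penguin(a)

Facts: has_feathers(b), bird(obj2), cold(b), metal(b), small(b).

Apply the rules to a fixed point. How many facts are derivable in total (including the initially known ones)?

Round 1 fires R7, R8, giving stale(obj2), penguin(a).
Round 2 fires R1, giving flies(a).
Closure: {bird(obj2), cold(b), flies(a), has_feathers(b), metal(b), penguin(a), small(b), stale(obj2)} — 8 facts.

8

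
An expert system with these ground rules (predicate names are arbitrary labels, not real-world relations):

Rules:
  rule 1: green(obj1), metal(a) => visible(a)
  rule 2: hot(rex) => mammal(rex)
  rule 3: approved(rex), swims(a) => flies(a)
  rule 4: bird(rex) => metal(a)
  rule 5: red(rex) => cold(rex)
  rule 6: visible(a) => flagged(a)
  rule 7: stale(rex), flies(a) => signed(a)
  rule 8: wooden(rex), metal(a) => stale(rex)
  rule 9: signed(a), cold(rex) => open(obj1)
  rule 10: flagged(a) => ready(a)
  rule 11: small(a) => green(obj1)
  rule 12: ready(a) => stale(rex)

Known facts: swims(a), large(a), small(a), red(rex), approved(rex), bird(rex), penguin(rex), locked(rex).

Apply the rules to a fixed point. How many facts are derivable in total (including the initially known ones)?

Round 1: rule 3 [approved(rex), swims(a) => flies(a)]; rule 4 [bird(rex) => metal(a)]; rule 5 [red(rex) => cold(rex)]; rule 11 [small(a) => green(obj1)]. Adds flies(a), metal(a), cold(rex), green(obj1).
Round 2: rule 1 [green(obj1), metal(a) => visible(a)]. Adds visible(a).
Round 3: rule 6 [visible(a) => flagged(a)]. Adds flagged(a).
Round 4: rule 10 [flagged(a) => ready(a)]. Adds ready(a).
Round 5: rule 12 [ready(a) => stale(rex)]. Adds stale(rex).
Round 6: rule 7 [stale(rex), flies(a) => signed(a)]. Adds signed(a).
Round 7: rule 9 [signed(a), cold(rex) => open(obj1)]. Adds open(obj1).
Closure: {approved(rex), bird(rex), cold(rex), flagged(a), flies(a), green(obj1), large(a), locked(rex), metal(a), open(obj1), penguin(rex), ready(a), red(rex), signed(a), small(a), stale(rex), swims(a), visible(a)} — 18 facts.

18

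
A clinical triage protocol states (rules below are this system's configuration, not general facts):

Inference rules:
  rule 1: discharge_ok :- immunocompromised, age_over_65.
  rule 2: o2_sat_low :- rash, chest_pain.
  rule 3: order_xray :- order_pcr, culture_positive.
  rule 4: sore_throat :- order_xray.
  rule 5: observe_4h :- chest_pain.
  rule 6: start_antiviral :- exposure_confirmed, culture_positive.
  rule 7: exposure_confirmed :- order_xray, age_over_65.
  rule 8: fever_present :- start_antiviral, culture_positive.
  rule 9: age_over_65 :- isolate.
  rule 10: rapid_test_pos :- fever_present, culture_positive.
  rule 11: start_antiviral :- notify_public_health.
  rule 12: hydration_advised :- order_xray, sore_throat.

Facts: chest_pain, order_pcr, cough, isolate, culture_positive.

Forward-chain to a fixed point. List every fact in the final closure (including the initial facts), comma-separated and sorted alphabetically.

age_over_65, chest_pain, cough, culture_positive, exposure_confirmed, fever_present, hydration_advised, isolate, observe_4h, order_pcr, order_xray, rapid_test_pos, sore_throat, start_antiviral

[1] rule 3 [order_xray :- order_pcr, culture_positive.]; rule 5 [observe_4h :- chest_pain.]; rule 9 [age_over_65 :- isolate.]. ⇒ new: order_xray, observe_4h, age_over_65.
[2] rule 4 [sore_throat :- order_xray.]; rule 7 [exposure_confirmed :- order_xray, age_over_65.]. ⇒ new: sore_throat, exposure_confirmed.
[3] rule 6 [start_antiviral :- exposure_confirmed, culture_positive.]; rule 12 [hydration_advised :- order_xray, sore_throat.]. ⇒ new: start_antiviral, hydration_advised.
[4] rule 8 [fever_present :- start_antiviral, culture_positive.]. ⇒ new: fever_present.
[5] rule 10 [rapid_test_pos :- fever_present, culture_positive.]. ⇒ new: rapid_test_pos.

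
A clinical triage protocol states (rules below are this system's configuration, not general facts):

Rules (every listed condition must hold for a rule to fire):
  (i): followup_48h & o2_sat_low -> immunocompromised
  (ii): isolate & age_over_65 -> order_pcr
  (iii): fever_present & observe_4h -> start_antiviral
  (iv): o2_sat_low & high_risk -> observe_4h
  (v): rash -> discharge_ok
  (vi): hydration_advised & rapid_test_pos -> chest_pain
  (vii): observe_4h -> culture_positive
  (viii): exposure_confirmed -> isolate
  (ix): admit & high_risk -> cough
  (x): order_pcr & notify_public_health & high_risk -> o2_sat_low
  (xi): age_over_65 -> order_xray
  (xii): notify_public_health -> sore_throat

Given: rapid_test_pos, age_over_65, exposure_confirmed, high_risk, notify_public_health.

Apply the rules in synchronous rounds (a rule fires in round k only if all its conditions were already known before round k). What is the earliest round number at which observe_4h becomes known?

4

Round 1 fires (viii), (xi), (xii), giving isolate, order_xray, sore_throat.
Round 2 fires (ii), giving order_pcr.
Round 3 fires (x), giving o2_sat_low.
Round 4 fires (iv), giving observe_4h.
observe_4h first appears in round 4.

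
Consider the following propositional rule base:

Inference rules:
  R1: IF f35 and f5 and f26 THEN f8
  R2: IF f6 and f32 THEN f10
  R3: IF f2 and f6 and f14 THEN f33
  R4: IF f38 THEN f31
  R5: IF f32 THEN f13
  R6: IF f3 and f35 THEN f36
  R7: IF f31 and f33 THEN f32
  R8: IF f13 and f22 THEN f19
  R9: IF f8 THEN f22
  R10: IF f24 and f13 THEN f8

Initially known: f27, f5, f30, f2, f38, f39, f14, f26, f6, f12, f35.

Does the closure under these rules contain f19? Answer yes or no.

Round 1 — R1, R3, R4, derive f8, f33, f31.
Round 2 — R7, R9, derive f32, f22.
Round 3 — R2, R5, derive f10, f13.
Round 4 — R8, derive f19.
f19 appears in round 4, so it is derivable.

yes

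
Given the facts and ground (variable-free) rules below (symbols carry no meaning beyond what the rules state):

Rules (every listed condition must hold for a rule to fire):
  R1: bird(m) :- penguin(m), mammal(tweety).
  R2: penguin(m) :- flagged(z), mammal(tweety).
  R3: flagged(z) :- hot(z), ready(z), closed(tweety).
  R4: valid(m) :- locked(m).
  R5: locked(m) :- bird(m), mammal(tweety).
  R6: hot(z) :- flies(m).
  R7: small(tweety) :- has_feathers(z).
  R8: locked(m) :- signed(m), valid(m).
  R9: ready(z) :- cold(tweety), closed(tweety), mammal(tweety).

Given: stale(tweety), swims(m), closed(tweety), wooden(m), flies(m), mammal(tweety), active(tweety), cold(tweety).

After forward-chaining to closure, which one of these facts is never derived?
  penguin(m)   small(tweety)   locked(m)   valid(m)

small(tweety)

Round 1: R6 [hot(z) :- flies(m).]; R9 [ready(z) :- cold(tweety), closed(tweety), mammal(tweety).]. Adds hot(z), ready(z).
Round 2: R3 [flagged(z) :- hot(z), ready(z), closed(tweety).]. Adds flagged(z).
Round 3: R2 [penguin(m) :- flagged(z), mammal(tweety).]. Adds penguin(m).
Round 4: R1 [bird(m) :- penguin(m), mammal(tweety).]. Adds bird(m).
Round 5: R5 [locked(m) :- bird(m), mammal(tweety).]. Adds locked(m).
Round 6: R4 [valid(m) :- locked(m).]. Adds valid(m).
Derived: locked(m) (round 5), valid(m) (round 6), penguin(m) (round 3). small(tweety) never appears in any round.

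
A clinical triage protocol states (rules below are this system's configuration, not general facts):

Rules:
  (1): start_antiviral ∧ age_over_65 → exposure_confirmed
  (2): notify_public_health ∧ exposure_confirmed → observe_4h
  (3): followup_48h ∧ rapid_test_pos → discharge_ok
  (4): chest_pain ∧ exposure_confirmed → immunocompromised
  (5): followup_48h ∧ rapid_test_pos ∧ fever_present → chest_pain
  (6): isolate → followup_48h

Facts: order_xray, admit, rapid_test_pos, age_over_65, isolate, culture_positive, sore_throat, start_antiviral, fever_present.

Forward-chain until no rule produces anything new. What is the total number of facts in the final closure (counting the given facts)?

Round 1: (1) [start_antiviral ∧ age_over_65 → exposure_confirmed]; (6) [isolate → followup_48h]. New: exposure_confirmed, followup_48h.
Round 2: (3) [followup_48h ∧ rapid_test_pos → discharge_ok]; (5) [followup_48h ∧ rapid_test_pos ∧ fever_present → chest_pain]. New: discharge_ok, chest_pain.
Round 3: (4) [chest_pain ∧ exposure_confirmed → immunocompromised]. New: immunocompromised.
Closure: {admit, age_over_65, chest_pain, culture_positive, discharge_ok, exposure_confirmed, fever_present, followup_48h, immunocompromised, isolate, order_xray, rapid_test_pos, sore_throat, start_antiviral} — 14 facts.

14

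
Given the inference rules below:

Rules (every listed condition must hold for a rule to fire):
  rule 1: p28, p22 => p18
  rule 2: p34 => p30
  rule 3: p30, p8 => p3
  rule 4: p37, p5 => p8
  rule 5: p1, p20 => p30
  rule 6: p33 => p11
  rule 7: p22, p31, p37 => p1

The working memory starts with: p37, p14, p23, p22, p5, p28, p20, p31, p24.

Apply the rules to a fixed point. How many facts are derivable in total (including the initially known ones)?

14

Round 1 fires rule 1, rule 4, rule 7, giving p18, p8, p1.
Round 2 fires rule 5, giving p30.
Round 3 fires rule 3, giving p3.
Closure: {p1, p14, p18, p20, p22, p23, p24, p28, p3, p30, p31, p37, p5, p8} — 14 facts.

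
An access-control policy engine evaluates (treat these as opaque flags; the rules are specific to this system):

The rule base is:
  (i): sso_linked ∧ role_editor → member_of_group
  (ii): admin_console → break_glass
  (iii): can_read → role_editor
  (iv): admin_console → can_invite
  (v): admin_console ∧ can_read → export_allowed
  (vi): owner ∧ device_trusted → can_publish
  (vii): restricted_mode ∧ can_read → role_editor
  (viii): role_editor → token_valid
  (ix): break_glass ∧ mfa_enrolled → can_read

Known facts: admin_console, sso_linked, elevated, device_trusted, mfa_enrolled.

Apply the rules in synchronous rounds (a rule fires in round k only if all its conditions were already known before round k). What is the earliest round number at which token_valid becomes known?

Round 1 fires (ii), (iv), giving break_glass, can_invite.
Round 2 fires (ix), giving can_read.
Round 3 fires (iii), (v), giving role_editor, export_allowed.
Round 4 fires (i), (viii), giving member_of_group, token_valid.
token_valid first appears in round 4.

4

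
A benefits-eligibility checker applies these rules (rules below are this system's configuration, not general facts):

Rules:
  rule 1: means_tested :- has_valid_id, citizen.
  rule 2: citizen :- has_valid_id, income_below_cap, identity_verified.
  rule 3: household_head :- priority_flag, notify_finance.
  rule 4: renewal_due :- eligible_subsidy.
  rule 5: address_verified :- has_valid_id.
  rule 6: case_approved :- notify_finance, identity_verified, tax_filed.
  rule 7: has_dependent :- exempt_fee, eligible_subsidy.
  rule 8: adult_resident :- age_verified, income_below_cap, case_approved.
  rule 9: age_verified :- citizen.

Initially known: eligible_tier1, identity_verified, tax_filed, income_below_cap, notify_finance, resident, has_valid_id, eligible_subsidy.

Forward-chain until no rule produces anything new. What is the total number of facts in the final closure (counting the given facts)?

15

Round 1 — rule 2, rule 4, rule 5, rule 6, derive citizen, renewal_due, address_verified, case_approved.
Round 2 — rule 1, rule 9, derive means_tested, age_verified.
Round 3 — rule 8, derive adult_resident.
Closure: {address_verified, adult_resident, age_verified, case_approved, citizen, eligible_subsidy, eligible_tier1, has_valid_id, identity_verified, income_below_cap, means_tested, notify_finance, renewal_due, resident, tax_filed} — 15 facts.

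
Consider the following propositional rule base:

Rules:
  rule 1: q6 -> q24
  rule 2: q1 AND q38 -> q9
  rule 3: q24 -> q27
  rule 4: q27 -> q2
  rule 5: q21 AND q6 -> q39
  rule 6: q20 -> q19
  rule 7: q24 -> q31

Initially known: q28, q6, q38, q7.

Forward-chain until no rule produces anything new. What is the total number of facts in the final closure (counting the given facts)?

Round 1 — rule 1, derive q24.
Round 2 — rule 3, rule 7, derive q27, q31.
Round 3 — rule 4, derive q2.
Closure: {q2, q24, q27, q28, q31, q38, q6, q7} — 8 facts.

8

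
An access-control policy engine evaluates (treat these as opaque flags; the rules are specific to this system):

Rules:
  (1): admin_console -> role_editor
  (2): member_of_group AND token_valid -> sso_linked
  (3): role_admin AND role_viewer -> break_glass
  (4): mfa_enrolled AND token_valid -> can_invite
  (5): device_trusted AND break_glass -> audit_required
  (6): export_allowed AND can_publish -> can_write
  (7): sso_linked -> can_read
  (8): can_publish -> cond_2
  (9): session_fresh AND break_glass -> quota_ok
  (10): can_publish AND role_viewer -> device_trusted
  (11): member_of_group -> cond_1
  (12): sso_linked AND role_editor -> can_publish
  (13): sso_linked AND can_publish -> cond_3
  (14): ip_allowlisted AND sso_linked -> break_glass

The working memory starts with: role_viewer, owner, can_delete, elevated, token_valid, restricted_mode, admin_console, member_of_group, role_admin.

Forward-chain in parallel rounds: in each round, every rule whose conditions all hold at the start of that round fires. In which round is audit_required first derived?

4

Round 1: (1) [admin_console -> role_editor]; (2) [member_of_group AND token_valid -> sso_linked]; (3) [role_admin AND role_viewer -> break_glass]; (11) [member_of_group -> cond_1]. Adds role_editor, sso_linked, break_glass, cond_1.
Round 2: (7) [sso_linked -> can_read]; (12) [sso_linked AND role_editor -> can_publish]. Adds can_read, can_publish.
Round 3: (8) [can_publish -> cond_2]; (10) [can_publish AND role_viewer -> device_trusted]; (13) [sso_linked AND can_publish -> cond_3]. Adds cond_2, device_trusted, cond_3.
Round 4: (5) [device_trusted AND break_glass -> audit_required]. Adds audit_required.
audit_required first appears in round 4.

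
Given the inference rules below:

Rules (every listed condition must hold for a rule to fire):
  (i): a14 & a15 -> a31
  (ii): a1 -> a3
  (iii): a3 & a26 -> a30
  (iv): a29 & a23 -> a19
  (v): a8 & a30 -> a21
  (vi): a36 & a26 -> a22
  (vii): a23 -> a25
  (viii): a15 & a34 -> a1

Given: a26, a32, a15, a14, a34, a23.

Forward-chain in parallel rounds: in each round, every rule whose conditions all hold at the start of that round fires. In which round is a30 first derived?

Round 1 — (i), (vii), (viii), derive a31, a25, a1.
Round 2 — (ii), derive a3.
Round 3 — (iii), derive a30.
a30 first appears in round 3.

3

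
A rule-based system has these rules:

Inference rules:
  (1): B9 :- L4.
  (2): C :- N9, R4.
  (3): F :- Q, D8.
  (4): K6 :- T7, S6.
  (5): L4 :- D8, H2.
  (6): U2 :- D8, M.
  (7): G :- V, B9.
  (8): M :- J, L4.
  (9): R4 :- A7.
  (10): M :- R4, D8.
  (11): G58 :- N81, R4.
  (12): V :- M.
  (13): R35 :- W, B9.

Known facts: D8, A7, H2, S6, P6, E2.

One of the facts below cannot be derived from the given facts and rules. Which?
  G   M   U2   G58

G58

Round 1 — (5), (9), derive L4, R4.
Round 2 — (1), (10), derive B9, M.
Round 3 — (6), (12), derive U2, V.
Round 4 — (7), derive G.
Derived: M (round 2), U2 (round 3), G (round 4). G58 never appears in any round.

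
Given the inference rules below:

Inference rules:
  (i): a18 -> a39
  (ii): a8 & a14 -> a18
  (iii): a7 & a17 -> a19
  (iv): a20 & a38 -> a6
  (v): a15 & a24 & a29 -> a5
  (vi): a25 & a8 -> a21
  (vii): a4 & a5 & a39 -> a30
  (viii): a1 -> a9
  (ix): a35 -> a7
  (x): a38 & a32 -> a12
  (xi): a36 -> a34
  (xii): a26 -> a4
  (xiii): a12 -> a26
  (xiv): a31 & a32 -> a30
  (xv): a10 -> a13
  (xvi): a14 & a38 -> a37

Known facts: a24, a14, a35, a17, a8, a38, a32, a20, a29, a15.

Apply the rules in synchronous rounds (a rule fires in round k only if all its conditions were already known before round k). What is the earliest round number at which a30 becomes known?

Round 1: (ii) [a8 & a14 -> a18]; (iv) [a20 & a38 -> a6]; (v) [a15 & a24 & a29 -> a5]; (ix) [a35 -> a7]; (x) [a38 & a32 -> a12]; (xvi) [a14 & a38 -> a37]. Adds a18, a6, a5, a7, a12, a37.
Round 2: (i) [a18 -> a39]; (iii) [a7 & a17 -> a19]; (xiii) [a12 -> a26]. Adds a39, a19, a26.
Round 3: (xii) [a26 -> a4]. Adds a4.
Round 4: (vii) [a4 & a5 & a39 -> a30]. Adds a30.
a30 first appears in round 4.

4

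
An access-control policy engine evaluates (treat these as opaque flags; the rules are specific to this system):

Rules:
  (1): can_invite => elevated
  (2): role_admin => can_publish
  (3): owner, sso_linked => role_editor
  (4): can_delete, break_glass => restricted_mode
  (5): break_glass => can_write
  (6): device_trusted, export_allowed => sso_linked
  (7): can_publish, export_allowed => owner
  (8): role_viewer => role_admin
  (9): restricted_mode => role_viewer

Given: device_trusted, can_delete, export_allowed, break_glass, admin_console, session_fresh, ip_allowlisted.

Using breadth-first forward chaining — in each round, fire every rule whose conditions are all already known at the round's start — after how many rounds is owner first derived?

Round 1: (4) [can_delete, break_glass => restricted_mode]; (5) [break_glass => can_write]; (6) [device_trusted, export_allowed => sso_linked]. New: restricted_mode, can_write, sso_linked.
Round 2: (9) [restricted_mode => role_viewer]. New: role_viewer.
Round 3: (8) [role_viewer => role_admin]. New: role_admin.
Round 4: (2) [role_admin => can_publish]. New: can_publish.
Round 5: (7) [can_publish, export_allowed => owner]. New: owner.
owner first appears in round 5.

5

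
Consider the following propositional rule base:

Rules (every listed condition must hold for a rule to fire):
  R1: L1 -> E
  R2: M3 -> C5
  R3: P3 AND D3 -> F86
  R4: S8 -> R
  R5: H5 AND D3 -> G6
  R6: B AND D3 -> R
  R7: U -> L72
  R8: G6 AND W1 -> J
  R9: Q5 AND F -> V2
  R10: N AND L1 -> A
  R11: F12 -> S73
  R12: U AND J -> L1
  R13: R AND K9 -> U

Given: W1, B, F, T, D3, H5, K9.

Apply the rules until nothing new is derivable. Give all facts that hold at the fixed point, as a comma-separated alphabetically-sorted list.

B, D3, E, F, G6, H5, J, K9, L1, L72, R, T, U, W1

[1] R5 [H5 AND D3 -> G6]; R6 [B AND D3 -> R]. ⇒ new: G6, R.
[2] R8 [G6 AND W1 -> J]; R13 [R AND K9 -> U]. ⇒ new: J, U.
[3] R7 [U -> L72]; R12 [U AND J -> L1]. ⇒ new: L72, L1.
[4] R1 [L1 -> E]. ⇒ new: E.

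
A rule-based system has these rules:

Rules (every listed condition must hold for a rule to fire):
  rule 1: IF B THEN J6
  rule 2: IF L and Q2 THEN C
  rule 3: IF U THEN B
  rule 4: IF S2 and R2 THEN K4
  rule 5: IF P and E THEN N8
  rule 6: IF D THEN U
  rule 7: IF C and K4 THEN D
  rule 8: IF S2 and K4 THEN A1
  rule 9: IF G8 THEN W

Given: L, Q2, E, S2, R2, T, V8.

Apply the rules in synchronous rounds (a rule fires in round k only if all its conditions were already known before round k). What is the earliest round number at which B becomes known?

Round 1: rule 2 [IF L and Q2 THEN C]; rule 4 [IF S2 and R2 THEN K4]. New: C, K4.
Round 2: rule 7 [IF C and K4 THEN D]; rule 8 [IF S2 and K4 THEN A1]. New: D, A1.
Round 3: rule 6 [IF D THEN U]. New: U.
Round 4: rule 3 [IF U THEN B]. New: B.
B first appears in round 4.

4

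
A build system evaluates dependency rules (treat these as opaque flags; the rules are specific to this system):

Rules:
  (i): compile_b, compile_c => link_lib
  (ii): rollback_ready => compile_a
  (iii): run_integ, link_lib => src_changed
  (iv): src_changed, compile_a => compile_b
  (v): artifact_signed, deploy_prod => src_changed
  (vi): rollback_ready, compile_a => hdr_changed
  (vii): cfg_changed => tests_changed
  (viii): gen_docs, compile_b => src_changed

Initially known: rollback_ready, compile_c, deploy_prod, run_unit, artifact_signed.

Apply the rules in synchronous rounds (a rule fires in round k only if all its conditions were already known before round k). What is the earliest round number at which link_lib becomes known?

3

Round 1 fires (ii), (v), giving compile_a, src_changed.
Round 2 fires (iv), (vi), giving compile_b, hdr_changed.
Round 3 fires (i), giving link_lib.
link_lib first appears in round 3.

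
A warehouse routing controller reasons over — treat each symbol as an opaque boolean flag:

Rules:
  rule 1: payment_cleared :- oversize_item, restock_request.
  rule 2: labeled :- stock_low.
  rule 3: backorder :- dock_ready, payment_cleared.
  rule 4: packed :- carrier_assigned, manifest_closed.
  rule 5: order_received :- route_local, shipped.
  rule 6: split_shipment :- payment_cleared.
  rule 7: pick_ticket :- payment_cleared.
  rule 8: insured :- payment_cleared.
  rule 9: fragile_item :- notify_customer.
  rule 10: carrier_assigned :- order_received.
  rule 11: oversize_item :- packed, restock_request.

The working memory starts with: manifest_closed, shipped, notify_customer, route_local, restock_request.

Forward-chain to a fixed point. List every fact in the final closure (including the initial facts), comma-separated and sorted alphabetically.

Round 1: rule 5 [order_received :- route_local, shipped.]; rule 9 [fragile_item :- notify_customer.]. Adds order_received, fragile_item.
Round 2: rule 10 [carrier_assigned :- order_received.]. Adds carrier_assigned.
Round 3: rule 4 [packed :- carrier_assigned, manifest_closed.]. Adds packed.
Round 4: rule 11 [oversize_item :- packed, restock_request.]. Adds oversize_item.
Round 5: rule 1 [payment_cleared :- oversize_item, restock_request.]. Adds payment_cleared.
Round 6: rule 6 [split_shipment :- payment_cleared.]; rule 7 [pick_ticket :- payment_cleared.]; rule 8 [insured :- payment_cleared.]. Adds split_shipment, pick_ticket, insured.

carrier_assigned, fragile_item, insured, manifest_closed, notify_customer, order_received, oversize_item, packed, payment_cleared, pick_ticket, restock_request, route_local, shipped, split_shipment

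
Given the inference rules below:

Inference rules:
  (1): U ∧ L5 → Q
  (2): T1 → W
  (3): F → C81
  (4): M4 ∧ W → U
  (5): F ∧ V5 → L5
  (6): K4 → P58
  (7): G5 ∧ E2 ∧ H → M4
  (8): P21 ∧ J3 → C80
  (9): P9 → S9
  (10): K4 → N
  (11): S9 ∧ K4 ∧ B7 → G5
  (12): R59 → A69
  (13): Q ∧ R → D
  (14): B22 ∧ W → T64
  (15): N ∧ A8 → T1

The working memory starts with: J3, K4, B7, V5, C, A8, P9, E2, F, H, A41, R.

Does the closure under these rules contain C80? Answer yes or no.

no

Round 1: (3) [F → C81]; (5) [F ∧ V5 → L5]; (6) [K4 → P58]; (9) [P9 → S9]; (10) [K4 → N]. Adds C81, L5, P58, S9, N.
Round 2: (11) [S9 ∧ K4 ∧ B7 → G5]; (15) [N ∧ A8 → T1]. Adds G5, T1.
Round 3: (2) [T1 → W]; (7) [G5 ∧ E2 ∧ H → M4]. Adds W, M4.
Round 4: (4) [M4 ∧ W → U]. Adds U.
Round 5: (1) [U ∧ L5 → Q]. Adds Q.
Round 6: (13) [Q ∧ R → D]. Adds D.
Fixed point reached. C80 is concluded only by (8); (8) needs P21 (never derived).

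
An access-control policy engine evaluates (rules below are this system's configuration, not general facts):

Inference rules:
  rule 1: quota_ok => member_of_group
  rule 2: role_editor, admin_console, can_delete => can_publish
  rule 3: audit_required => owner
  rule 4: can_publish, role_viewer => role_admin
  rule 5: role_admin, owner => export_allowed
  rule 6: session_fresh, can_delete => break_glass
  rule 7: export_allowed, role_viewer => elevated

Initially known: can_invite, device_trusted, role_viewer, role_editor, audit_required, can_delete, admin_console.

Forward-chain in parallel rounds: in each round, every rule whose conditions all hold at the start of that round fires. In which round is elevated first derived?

[1] rule 2 [role_editor, admin_console, can_delete => can_publish]; rule 3 [audit_required => owner]. ⇒ new: can_publish, owner.
[2] rule 4 [can_publish, role_viewer => role_admin]. ⇒ new: role_admin.
[3] rule 5 [role_admin, owner => export_allowed]. ⇒ new: export_allowed.
[4] rule 7 [export_allowed, role_viewer => elevated]. ⇒ new: elevated.
elevated first appears in round 4.

4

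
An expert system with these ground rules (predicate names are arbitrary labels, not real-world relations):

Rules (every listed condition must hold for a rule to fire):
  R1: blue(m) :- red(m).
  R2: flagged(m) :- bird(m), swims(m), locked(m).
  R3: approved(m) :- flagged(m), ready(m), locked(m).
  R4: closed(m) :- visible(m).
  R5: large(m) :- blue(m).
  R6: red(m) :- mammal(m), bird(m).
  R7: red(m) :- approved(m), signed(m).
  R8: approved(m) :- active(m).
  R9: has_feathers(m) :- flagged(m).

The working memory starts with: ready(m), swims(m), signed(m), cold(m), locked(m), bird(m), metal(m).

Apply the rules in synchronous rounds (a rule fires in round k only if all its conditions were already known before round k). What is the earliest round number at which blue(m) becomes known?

4

Round 1: R2 [flagged(m) :- bird(m), swims(m), locked(m).]. Adds flagged(m).
Round 2: R3 [approved(m) :- flagged(m), ready(m), locked(m).]; R9 [has_feathers(m) :- flagged(m).]. Adds approved(m), has_feathers(m).
Round 3: R7 [red(m) :- approved(m), signed(m).]. Adds red(m).
Round 4: R1 [blue(m) :- red(m).]. Adds blue(m).
blue(m) first appears in round 4.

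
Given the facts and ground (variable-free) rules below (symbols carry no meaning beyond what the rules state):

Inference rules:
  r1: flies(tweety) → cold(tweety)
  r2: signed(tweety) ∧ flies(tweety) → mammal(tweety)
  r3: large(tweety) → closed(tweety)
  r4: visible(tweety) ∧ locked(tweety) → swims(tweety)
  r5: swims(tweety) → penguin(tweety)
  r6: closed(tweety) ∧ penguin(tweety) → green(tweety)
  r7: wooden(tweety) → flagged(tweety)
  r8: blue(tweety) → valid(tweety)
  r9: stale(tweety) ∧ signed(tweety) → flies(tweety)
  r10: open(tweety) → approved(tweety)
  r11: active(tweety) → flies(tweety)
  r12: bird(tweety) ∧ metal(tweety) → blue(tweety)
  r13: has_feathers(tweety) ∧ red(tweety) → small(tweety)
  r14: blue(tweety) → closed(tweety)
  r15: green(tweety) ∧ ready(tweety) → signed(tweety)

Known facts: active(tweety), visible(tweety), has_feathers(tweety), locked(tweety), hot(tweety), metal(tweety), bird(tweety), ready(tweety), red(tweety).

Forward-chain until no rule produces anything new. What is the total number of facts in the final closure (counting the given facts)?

[1] r4 [visible(tweety) ∧ locked(tweety) → swims(tweety)]; r11 [active(tweety) → flies(tweety)]; r12 [bird(tweety) ∧ metal(tweety) → blue(tweety)]; r13 [has_feathers(tweety) ∧ red(tweety) → small(tweety)]. ⇒ new: swims(tweety), flies(tweety), blue(tweety), small(tweety).
[2] r1 [flies(tweety) → cold(tweety)]; r5 [swims(tweety) → penguin(tweety)]; r8 [blue(tweety) → valid(tweety)]; r14 [blue(tweety) → closed(tweety)]. ⇒ new: cold(tweety), penguin(tweety), valid(tweety), closed(tweety).
[3] r6 [closed(tweety) ∧ penguin(tweety) → green(tweety)]. ⇒ new: green(tweety).
[4] r15 [green(tweety) ∧ ready(tweety) → signed(tweety)]. ⇒ new: signed(tweety).
[5] r2 [signed(tweety) ∧ flies(tweety) → mammal(tweety)]. ⇒ new: mammal(tweety).
Closure: {active(tweety), bird(tweety), blue(tweety), closed(tweety), cold(tweety), flies(tweety), green(tweety), has_feathers(tweety), hot(tweety), locked(tweety), mammal(tweety), metal(tweety), penguin(tweety), ready(tweety), red(tweety), signed(tweety), small(tweety), swims(tweety), valid(tweety), visible(tweety)} — 20 facts.

20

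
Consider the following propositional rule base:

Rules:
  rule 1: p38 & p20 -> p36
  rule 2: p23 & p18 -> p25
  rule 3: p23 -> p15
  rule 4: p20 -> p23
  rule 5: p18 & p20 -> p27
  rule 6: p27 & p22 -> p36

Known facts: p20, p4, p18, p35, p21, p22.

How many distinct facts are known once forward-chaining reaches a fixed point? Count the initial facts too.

Round 1 fires rule 4, rule 5, giving p23, p27.
Round 2 fires rule 2, rule 3, rule 6, giving p25, p15, p36.
Closure: {p15, p18, p20, p21, p22, p23, p25, p27, p35, p36, p4} — 11 facts.

11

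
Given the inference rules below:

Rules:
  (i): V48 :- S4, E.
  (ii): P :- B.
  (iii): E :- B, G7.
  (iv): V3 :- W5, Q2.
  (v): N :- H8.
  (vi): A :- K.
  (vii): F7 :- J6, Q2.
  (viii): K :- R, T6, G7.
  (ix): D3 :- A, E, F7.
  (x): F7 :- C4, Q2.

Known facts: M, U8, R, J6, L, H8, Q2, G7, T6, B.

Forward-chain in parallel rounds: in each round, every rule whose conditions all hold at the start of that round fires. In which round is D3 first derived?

Round 1: (ii) [P :- B.]; (iii) [E :- B, G7.]; (v) [N :- H8.]; (vii) [F7 :- J6, Q2.]; (viii) [K :- R, T6, G7.]. New: P, E, N, F7, K.
Round 2: (vi) [A :- K.]. New: A.
Round 3: (ix) [D3 :- A, E, F7.]. New: D3.
D3 first appears in round 3.

3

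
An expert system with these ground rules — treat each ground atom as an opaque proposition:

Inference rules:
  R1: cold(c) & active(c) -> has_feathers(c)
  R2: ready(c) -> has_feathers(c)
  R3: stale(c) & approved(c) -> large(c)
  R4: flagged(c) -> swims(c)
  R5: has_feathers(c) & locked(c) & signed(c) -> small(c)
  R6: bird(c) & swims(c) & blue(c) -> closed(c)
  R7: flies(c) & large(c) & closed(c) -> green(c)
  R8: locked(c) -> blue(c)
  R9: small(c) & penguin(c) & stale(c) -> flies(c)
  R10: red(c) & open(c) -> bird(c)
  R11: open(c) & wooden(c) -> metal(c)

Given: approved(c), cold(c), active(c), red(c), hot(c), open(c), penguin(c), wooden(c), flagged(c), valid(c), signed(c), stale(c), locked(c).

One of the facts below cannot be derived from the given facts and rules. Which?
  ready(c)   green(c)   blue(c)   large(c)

Round 1 fires R1, R3, R4, R8, R10, R11, giving has_feathers(c), large(c), swims(c), blue(c), bird(c), metal(c).
Round 2 fires R5, R6, giving small(c), closed(c).
Round 3 fires R9, giving flies(c).
Round 4 fires R7, giving green(c).
Derived: blue(c) (round 1), green(c) (round 4), large(c) (round 1). ready(c) never appears in any round.

ready(c)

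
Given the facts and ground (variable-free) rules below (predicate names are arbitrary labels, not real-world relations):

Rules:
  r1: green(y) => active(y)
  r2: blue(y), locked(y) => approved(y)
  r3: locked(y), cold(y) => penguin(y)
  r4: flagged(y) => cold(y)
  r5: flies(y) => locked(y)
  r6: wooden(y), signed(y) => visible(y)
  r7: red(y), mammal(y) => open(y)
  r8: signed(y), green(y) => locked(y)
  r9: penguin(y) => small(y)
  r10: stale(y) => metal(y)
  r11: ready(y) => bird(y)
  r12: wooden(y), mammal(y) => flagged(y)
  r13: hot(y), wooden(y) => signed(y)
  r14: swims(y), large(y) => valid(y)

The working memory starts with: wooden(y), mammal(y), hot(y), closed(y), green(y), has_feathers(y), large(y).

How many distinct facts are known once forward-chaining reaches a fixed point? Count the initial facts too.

Round 1: r1 [green(y) => active(y)]; r12 [wooden(y), mammal(y) => flagged(y)]; r13 [hot(y), wooden(y) => signed(y)]. New: active(y), flagged(y), signed(y).
Round 2: r4 [flagged(y) => cold(y)]; r6 [wooden(y), signed(y) => visible(y)]; r8 [signed(y), green(y) => locked(y)]. New: cold(y), visible(y), locked(y).
Round 3: r3 [locked(y), cold(y) => penguin(y)]. New: penguin(y).
Round 4: r9 [penguin(y) => small(y)]. New: small(y).
Closure: {active(y), closed(y), cold(y), flagged(y), green(y), has_feathers(y), hot(y), large(y), locked(y), mammal(y), penguin(y), signed(y), small(y), visible(y), wooden(y)} — 15 facts.

15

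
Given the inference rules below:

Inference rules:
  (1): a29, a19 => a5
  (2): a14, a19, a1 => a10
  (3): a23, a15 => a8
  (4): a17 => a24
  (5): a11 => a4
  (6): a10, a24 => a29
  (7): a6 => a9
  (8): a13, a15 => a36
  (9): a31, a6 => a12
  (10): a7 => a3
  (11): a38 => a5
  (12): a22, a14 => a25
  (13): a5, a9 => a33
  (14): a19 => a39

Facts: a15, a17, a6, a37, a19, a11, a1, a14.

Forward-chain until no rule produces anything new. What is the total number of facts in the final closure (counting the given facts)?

16

Round 1 — (2), (4), (5), (7), (14), derive a10, a24, a4, a9, a39.
Round 2 — (6), derive a29.
Round 3 — (1), derive a5.
Round 4 — (13), derive a33.
Closure: {a1, a10, a11, a14, a15, a17, a19, a24, a29, a33, a37, a39, a4, a5, a6, a9} — 16 facts.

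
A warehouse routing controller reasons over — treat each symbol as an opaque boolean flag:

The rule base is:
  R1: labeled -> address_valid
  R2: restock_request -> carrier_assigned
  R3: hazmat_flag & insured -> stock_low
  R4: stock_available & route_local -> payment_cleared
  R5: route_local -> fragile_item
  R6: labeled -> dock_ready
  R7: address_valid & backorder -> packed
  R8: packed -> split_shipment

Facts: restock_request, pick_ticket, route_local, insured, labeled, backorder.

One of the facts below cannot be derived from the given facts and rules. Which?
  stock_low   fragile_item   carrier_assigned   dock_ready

Round 1 fires R1, R2, R5, R6, giving address_valid, carrier_assigned, fragile_item, dock_ready.
Round 2 fires R7, giving packed.
Round 3 fires R8, giving split_shipment.
Derived: carrier_assigned (round 1), dock_ready (round 1), fragile_item (round 1). stock_low never appears in any round.

stock_low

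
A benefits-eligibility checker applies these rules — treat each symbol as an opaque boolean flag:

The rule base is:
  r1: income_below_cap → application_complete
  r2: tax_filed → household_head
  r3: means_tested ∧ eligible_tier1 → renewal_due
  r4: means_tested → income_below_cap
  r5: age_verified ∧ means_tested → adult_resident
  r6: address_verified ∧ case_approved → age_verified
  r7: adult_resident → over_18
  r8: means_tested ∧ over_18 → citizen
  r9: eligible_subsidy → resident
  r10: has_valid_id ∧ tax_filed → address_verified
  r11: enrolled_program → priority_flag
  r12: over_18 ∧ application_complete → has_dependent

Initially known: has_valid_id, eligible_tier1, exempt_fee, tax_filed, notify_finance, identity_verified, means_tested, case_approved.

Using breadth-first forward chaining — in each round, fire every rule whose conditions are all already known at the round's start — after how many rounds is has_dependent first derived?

Round 1: r2 [tax_filed → household_head]; r3 [means_tested ∧ eligible_tier1 → renewal_due]; r4 [means_tested → income_below_cap]; r10 [has_valid_id ∧ tax_filed → address_verified]. New: household_head, renewal_due, income_below_cap, address_verified.
Round 2: r1 [income_below_cap → application_complete]; r6 [address_verified ∧ case_approved → age_verified]. New: application_complete, age_verified.
Round 3: r5 [age_verified ∧ means_tested → adult_resident]. New: adult_resident.
Round 4: r7 [adult_resident → over_18]. New: over_18.
Round 5: r8 [means_tested ∧ over_18 → citizen]; r12 [over_18 ∧ application_complete → has_dependent]. New: citizen, has_dependent.
has_dependent first appears in round 5.

5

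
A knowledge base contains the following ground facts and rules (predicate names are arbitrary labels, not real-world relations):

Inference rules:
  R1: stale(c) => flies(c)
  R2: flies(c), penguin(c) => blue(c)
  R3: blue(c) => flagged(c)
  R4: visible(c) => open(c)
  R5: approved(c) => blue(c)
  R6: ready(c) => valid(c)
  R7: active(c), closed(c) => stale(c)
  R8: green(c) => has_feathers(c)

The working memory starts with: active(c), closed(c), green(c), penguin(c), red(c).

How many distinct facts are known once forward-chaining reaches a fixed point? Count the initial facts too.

10

Round 1: R7 [active(c), closed(c) => stale(c)]; R8 [green(c) => has_feathers(c)]. New: stale(c), has_feathers(c).
Round 2: R1 [stale(c) => flies(c)]. New: flies(c).
Round 3: R2 [flies(c), penguin(c) => blue(c)]. New: blue(c).
Round 4: R3 [blue(c) => flagged(c)]. New: flagged(c).
Closure: {active(c), blue(c), closed(c), flagged(c), flies(c), green(c), has_feathers(c), penguin(c), red(c), stale(c)} — 10 facts.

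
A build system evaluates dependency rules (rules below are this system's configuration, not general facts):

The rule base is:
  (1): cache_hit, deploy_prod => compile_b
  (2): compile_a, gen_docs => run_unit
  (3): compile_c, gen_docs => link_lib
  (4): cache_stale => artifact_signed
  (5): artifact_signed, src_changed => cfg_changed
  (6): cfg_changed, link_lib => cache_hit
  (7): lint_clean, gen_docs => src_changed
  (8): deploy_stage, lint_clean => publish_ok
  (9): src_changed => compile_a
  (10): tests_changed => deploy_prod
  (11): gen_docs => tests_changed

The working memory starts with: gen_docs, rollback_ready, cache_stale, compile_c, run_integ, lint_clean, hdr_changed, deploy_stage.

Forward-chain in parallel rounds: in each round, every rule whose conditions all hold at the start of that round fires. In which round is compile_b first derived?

Round 1 — (3), (4), (7), (8), (11), derive link_lib, artifact_signed, src_changed, publish_ok, tests_changed.
Round 2 — (5), (9), (10), derive cfg_changed, compile_a, deploy_prod.
Round 3 — (2), (6), derive run_unit, cache_hit.
Round 4 — (1), derive compile_b.
compile_b first appears in round 4.

4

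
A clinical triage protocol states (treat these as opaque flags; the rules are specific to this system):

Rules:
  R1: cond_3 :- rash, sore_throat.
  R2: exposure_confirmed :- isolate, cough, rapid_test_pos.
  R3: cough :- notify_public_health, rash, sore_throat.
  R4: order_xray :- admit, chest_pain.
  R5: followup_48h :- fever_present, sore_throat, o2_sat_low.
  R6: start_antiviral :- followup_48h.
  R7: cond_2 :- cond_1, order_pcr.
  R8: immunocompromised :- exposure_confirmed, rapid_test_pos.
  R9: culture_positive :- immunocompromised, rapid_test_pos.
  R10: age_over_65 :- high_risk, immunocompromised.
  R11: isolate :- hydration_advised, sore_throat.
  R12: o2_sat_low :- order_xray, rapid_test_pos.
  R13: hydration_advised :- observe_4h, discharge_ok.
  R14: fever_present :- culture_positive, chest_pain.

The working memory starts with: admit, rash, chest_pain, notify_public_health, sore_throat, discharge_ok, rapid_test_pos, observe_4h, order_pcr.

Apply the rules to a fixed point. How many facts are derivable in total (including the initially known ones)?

21

Round 1 — R1, R3, R4, R13, derive cond_3, cough, order_xray, hydration_advised.
Round 2 — R11, R12, derive isolate, o2_sat_low.
Round 3 — R2, derive exposure_confirmed.
Round 4 — R8, derive immunocompromised.
Round 5 — R9, derive culture_positive.
Round 6 — R14, derive fever_present.
Round 7 — R5, derive followup_48h.
Round 8 — R6, derive start_antiviral.
Closure: {admit, chest_pain, cond_3, cough, culture_positive, discharge_ok, exposure_confirmed, fever_present, followup_48h, hydration_advised, immunocompromised, isolate, notify_public_health, o2_sat_low, observe_4h, order_pcr, order_xray, rapid_test_pos, rash, sore_throat, start_antiviral} — 21 facts.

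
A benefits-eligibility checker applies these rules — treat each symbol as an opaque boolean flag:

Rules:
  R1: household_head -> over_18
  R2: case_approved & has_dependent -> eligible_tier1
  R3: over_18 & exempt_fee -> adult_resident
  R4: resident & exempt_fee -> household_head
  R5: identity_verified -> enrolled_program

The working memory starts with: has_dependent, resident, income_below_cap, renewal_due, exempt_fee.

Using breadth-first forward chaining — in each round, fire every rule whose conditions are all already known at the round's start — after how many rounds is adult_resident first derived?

Round 1 fires R4, giving household_head.
Round 2 fires R1, giving over_18.
Round 3 fires R3, giving adult_resident.
adult_resident first appears in round 3.

3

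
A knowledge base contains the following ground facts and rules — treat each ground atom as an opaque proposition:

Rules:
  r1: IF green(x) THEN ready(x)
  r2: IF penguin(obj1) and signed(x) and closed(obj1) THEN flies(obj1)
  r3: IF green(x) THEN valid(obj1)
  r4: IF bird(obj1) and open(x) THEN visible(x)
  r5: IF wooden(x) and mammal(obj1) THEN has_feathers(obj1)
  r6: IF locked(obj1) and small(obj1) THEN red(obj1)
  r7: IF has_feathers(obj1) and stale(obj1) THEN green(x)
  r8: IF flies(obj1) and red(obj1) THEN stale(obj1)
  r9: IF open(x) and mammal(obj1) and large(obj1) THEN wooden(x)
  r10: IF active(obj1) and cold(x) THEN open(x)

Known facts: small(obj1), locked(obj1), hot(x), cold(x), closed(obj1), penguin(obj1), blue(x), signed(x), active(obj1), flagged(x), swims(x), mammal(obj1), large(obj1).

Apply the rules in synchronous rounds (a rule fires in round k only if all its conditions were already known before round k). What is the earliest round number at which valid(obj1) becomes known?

5

Round 1: r2 [IF penguin(obj1) and signed(x) and closed(obj1) THEN flies(obj1)]; r6 [IF locked(obj1) and small(obj1) THEN red(obj1)]; r10 [IF active(obj1) and cold(x) THEN open(x)]. New: flies(obj1), red(obj1), open(x).
Round 2: r8 [IF flies(obj1) and red(obj1) THEN stale(obj1)]; r9 [IF open(x) and mammal(obj1) and large(obj1) THEN wooden(x)]. New: stale(obj1), wooden(x).
Round 3: r5 [IF wooden(x) and mammal(obj1) THEN has_feathers(obj1)]. New: has_feathers(obj1).
Round 4: r7 [IF has_feathers(obj1) and stale(obj1) THEN green(x)]. New: green(x).
Round 5: r1 [IF green(x) THEN ready(x)]; r3 [IF green(x) THEN valid(obj1)]. New: ready(x), valid(obj1).
valid(obj1) first appears in round 5.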